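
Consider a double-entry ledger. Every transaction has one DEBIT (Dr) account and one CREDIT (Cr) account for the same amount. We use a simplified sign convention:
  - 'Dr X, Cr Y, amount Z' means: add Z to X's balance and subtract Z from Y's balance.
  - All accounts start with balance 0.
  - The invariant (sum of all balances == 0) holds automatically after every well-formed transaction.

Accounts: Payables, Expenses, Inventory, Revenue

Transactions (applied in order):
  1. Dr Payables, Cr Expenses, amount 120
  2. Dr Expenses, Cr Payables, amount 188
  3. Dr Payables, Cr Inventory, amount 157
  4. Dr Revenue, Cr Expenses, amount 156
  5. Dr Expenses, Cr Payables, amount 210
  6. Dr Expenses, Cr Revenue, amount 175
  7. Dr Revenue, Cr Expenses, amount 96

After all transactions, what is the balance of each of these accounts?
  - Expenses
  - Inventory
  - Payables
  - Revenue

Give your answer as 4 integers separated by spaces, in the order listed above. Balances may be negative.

Answer: 201 -157 -121 77

Derivation:
After txn 1 (Dr Payables, Cr Expenses, amount 120): Expenses=-120 Payables=120
After txn 2 (Dr Expenses, Cr Payables, amount 188): Expenses=68 Payables=-68
After txn 3 (Dr Payables, Cr Inventory, amount 157): Expenses=68 Inventory=-157 Payables=89
After txn 4 (Dr Revenue, Cr Expenses, amount 156): Expenses=-88 Inventory=-157 Payables=89 Revenue=156
After txn 5 (Dr Expenses, Cr Payables, amount 210): Expenses=122 Inventory=-157 Payables=-121 Revenue=156
After txn 6 (Dr Expenses, Cr Revenue, amount 175): Expenses=297 Inventory=-157 Payables=-121 Revenue=-19
After txn 7 (Dr Revenue, Cr Expenses, amount 96): Expenses=201 Inventory=-157 Payables=-121 Revenue=77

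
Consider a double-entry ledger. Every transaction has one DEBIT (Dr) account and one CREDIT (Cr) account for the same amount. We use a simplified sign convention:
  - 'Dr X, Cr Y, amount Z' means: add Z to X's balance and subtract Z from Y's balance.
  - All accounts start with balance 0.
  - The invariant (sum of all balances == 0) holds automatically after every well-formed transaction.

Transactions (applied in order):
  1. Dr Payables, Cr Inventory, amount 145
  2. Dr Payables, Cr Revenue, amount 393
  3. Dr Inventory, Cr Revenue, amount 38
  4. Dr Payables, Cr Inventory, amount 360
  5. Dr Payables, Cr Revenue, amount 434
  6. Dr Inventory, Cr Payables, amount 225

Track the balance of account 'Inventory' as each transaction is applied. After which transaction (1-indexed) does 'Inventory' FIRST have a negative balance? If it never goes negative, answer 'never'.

Answer: 1

Derivation:
After txn 1: Inventory=-145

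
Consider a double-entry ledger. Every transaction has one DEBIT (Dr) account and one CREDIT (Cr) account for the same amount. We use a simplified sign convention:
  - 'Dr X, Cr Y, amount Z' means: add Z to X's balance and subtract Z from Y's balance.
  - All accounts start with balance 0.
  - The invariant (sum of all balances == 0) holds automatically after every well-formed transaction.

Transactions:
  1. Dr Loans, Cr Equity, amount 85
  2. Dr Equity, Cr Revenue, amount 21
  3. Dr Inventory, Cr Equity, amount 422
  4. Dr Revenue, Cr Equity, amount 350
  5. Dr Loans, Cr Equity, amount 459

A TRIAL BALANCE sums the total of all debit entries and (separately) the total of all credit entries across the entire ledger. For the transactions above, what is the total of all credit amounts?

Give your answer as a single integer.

Txn 1: credit+=85
Txn 2: credit+=21
Txn 3: credit+=422
Txn 4: credit+=350
Txn 5: credit+=459
Total credits = 1337

Answer: 1337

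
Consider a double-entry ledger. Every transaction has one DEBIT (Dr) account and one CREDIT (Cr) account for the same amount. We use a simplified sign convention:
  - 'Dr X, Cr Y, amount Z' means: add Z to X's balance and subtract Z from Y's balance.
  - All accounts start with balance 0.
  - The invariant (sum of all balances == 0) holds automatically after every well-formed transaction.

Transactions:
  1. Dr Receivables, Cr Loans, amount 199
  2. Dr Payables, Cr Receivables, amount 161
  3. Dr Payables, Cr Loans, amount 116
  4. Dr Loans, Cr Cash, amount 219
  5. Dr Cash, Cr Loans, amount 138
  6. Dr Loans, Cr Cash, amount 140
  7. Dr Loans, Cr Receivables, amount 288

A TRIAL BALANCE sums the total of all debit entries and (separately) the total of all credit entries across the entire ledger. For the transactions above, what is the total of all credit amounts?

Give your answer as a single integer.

Txn 1: credit+=199
Txn 2: credit+=161
Txn 3: credit+=116
Txn 4: credit+=219
Txn 5: credit+=138
Txn 6: credit+=140
Txn 7: credit+=288
Total credits = 1261

Answer: 1261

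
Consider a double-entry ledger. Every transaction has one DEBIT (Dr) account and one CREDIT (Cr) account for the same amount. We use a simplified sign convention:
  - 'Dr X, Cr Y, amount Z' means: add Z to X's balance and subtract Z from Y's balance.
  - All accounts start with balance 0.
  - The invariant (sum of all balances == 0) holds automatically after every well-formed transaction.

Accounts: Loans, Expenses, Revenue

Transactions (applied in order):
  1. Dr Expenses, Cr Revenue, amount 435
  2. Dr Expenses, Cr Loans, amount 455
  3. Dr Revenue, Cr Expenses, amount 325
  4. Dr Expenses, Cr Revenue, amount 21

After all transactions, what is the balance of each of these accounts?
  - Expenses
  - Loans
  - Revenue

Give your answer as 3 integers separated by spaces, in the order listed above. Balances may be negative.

After txn 1 (Dr Expenses, Cr Revenue, amount 435): Expenses=435 Revenue=-435
After txn 2 (Dr Expenses, Cr Loans, amount 455): Expenses=890 Loans=-455 Revenue=-435
After txn 3 (Dr Revenue, Cr Expenses, amount 325): Expenses=565 Loans=-455 Revenue=-110
After txn 4 (Dr Expenses, Cr Revenue, amount 21): Expenses=586 Loans=-455 Revenue=-131

Answer: 586 -455 -131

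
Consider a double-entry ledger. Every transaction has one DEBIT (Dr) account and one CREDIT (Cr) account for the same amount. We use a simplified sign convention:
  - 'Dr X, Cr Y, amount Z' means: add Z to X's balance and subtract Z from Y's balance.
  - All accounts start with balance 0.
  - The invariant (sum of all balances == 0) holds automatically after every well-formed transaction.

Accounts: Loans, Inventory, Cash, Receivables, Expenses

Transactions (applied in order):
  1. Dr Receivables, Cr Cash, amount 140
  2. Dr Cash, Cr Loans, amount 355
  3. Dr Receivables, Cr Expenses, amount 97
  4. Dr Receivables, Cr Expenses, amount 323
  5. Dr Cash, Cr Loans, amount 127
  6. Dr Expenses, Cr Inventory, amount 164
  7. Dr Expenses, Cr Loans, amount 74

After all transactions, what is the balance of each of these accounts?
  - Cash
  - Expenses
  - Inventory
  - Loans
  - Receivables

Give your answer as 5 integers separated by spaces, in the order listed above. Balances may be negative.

After txn 1 (Dr Receivables, Cr Cash, amount 140): Cash=-140 Receivables=140
After txn 2 (Dr Cash, Cr Loans, amount 355): Cash=215 Loans=-355 Receivables=140
After txn 3 (Dr Receivables, Cr Expenses, amount 97): Cash=215 Expenses=-97 Loans=-355 Receivables=237
After txn 4 (Dr Receivables, Cr Expenses, amount 323): Cash=215 Expenses=-420 Loans=-355 Receivables=560
After txn 5 (Dr Cash, Cr Loans, amount 127): Cash=342 Expenses=-420 Loans=-482 Receivables=560
After txn 6 (Dr Expenses, Cr Inventory, amount 164): Cash=342 Expenses=-256 Inventory=-164 Loans=-482 Receivables=560
After txn 7 (Dr Expenses, Cr Loans, amount 74): Cash=342 Expenses=-182 Inventory=-164 Loans=-556 Receivables=560

Answer: 342 -182 -164 -556 560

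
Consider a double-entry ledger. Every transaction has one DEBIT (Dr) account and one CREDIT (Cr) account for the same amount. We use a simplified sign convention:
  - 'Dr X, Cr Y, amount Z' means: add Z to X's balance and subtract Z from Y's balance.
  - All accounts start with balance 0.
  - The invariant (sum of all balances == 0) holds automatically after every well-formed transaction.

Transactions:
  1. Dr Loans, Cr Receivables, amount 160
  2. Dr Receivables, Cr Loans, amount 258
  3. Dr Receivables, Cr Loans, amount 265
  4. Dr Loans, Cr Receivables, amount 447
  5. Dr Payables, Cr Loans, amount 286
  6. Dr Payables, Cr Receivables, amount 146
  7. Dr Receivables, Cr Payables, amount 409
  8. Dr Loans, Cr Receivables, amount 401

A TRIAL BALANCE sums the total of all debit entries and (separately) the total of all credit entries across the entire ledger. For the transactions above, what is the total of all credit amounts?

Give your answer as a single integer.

Answer: 2372

Derivation:
Txn 1: credit+=160
Txn 2: credit+=258
Txn 3: credit+=265
Txn 4: credit+=447
Txn 5: credit+=286
Txn 6: credit+=146
Txn 7: credit+=409
Txn 8: credit+=401
Total credits = 2372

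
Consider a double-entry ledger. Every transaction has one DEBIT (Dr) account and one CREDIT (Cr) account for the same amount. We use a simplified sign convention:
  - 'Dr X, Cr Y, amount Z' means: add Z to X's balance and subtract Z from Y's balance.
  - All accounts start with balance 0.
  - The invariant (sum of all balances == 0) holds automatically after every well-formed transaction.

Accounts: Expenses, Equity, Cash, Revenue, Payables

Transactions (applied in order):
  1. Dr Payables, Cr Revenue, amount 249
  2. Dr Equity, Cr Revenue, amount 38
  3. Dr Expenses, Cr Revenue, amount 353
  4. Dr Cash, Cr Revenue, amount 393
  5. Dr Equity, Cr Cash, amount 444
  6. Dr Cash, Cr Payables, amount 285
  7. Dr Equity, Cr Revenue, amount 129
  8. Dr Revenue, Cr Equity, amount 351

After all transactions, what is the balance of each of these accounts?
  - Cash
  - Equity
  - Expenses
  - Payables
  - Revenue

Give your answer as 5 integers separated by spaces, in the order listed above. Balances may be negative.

After txn 1 (Dr Payables, Cr Revenue, amount 249): Payables=249 Revenue=-249
After txn 2 (Dr Equity, Cr Revenue, amount 38): Equity=38 Payables=249 Revenue=-287
After txn 3 (Dr Expenses, Cr Revenue, amount 353): Equity=38 Expenses=353 Payables=249 Revenue=-640
After txn 4 (Dr Cash, Cr Revenue, amount 393): Cash=393 Equity=38 Expenses=353 Payables=249 Revenue=-1033
After txn 5 (Dr Equity, Cr Cash, amount 444): Cash=-51 Equity=482 Expenses=353 Payables=249 Revenue=-1033
After txn 6 (Dr Cash, Cr Payables, amount 285): Cash=234 Equity=482 Expenses=353 Payables=-36 Revenue=-1033
After txn 7 (Dr Equity, Cr Revenue, amount 129): Cash=234 Equity=611 Expenses=353 Payables=-36 Revenue=-1162
After txn 8 (Dr Revenue, Cr Equity, amount 351): Cash=234 Equity=260 Expenses=353 Payables=-36 Revenue=-811

Answer: 234 260 353 -36 -811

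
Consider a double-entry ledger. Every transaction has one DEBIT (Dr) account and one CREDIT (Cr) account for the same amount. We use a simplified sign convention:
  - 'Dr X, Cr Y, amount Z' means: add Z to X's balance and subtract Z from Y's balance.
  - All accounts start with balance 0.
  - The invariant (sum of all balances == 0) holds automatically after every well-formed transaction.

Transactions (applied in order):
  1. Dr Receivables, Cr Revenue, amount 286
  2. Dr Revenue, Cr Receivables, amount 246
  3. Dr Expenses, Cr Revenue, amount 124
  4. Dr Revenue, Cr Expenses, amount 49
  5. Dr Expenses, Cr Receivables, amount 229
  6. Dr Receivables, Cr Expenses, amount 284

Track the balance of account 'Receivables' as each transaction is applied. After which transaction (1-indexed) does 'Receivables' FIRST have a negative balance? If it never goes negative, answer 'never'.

Answer: 5

Derivation:
After txn 1: Receivables=286
After txn 2: Receivables=40
After txn 3: Receivables=40
After txn 4: Receivables=40
After txn 5: Receivables=-189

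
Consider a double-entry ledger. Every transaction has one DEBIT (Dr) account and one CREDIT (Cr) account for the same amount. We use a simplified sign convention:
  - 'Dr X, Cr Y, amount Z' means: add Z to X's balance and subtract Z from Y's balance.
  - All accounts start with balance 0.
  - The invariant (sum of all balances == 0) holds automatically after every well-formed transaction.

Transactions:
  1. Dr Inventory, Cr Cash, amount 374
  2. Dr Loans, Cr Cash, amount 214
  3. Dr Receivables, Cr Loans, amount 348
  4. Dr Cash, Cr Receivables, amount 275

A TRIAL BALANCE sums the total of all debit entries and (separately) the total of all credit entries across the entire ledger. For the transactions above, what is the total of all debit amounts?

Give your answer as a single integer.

Txn 1: debit+=374
Txn 2: debit+=214
Txn 3: debit+=348
Txn 4: debit+=275
Total debits = 1211

Answer: 1211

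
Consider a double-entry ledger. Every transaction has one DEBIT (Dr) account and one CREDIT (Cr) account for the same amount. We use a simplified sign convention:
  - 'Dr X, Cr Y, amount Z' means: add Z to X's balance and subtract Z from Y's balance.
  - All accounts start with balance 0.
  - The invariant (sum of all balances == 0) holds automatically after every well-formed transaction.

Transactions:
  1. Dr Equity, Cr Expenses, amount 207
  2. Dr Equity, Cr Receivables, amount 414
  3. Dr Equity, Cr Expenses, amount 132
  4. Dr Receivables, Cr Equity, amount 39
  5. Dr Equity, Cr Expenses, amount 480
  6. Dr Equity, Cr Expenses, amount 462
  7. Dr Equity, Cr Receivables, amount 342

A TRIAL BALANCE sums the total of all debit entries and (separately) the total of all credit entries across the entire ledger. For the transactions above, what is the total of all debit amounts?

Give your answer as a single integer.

Txn 1: debit+=207
Txn 2: debit+=414
Txn 3: debit+=132
Txn 4: debit+=39
Txn 5: debit+=480
Txn 6: debit+=462
Txn 7: debit+=342
Total debits = 2076

Answer: 2076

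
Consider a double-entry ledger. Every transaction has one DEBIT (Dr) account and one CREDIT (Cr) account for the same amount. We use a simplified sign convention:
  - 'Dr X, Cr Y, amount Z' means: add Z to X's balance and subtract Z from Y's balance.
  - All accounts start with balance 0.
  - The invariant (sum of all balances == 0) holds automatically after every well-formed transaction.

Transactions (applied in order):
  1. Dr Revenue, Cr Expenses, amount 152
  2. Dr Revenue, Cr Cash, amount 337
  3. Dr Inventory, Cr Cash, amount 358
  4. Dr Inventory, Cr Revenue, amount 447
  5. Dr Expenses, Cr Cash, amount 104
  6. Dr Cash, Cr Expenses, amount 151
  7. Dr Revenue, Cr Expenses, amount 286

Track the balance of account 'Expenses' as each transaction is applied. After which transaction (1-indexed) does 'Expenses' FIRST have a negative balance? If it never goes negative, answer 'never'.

Answer: 1

Derivation:
After txn 1: Expenses=-152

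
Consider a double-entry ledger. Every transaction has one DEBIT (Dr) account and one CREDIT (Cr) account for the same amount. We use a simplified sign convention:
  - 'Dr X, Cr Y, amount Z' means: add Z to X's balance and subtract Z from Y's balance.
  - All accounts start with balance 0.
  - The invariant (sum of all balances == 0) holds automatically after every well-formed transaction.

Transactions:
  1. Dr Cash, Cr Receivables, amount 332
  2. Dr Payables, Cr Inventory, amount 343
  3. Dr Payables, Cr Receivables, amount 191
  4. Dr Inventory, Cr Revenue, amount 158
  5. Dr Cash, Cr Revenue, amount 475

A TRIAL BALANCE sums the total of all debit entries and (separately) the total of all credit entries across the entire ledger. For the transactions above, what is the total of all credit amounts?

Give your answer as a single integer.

Answer: 1499

Derivation:
Txn 1: credit+=332
Txn 2: credit+=343
Txn 3: credit+=191
Txn 4: credit+=158
Txn 5: credit+=475
Total credits = 1499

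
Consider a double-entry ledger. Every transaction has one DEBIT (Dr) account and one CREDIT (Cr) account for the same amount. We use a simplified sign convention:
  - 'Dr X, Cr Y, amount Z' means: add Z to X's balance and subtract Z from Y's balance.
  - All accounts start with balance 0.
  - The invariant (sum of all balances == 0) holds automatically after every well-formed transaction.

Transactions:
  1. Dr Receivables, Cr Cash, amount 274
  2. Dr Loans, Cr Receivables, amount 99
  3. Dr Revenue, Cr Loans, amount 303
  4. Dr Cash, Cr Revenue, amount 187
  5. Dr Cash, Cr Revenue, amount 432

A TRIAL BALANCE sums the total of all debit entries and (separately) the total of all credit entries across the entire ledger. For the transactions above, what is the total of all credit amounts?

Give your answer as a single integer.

Answer: 1295

Derivation:
Txn 1: credit+=274
Txn 2: credit+=99
Txn 3: credit+=303
Txn 4: credit+=187
Txn 5: credit+=432
Total credits = 1295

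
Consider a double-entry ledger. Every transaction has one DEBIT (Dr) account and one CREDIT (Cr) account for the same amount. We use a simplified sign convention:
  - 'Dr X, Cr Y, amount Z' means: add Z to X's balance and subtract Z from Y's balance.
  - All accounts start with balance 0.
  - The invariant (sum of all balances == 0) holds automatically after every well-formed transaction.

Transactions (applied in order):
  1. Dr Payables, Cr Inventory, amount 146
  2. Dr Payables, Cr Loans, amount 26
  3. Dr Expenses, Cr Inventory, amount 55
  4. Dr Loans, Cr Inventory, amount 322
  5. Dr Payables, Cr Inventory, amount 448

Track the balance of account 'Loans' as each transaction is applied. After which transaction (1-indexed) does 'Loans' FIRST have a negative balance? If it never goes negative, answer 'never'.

Answer: 2

Derivation:
After txn 1: Loans=0
After txn 2: Loans=-26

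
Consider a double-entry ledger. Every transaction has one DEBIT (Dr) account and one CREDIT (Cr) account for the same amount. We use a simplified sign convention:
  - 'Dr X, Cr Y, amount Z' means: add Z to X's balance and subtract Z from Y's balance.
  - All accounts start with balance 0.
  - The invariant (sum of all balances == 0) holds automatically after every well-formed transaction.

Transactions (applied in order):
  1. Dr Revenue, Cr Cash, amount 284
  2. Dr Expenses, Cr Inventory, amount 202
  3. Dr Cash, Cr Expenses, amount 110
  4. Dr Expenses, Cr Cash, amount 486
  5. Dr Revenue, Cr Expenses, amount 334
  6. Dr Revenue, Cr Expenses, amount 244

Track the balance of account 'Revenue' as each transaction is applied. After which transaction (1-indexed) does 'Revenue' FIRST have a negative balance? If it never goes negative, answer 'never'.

Answer: never

Derivation:
After txn 1: Revenue=284
After txn 2: Revenue=284
After txn 3: Revenue=284
After txn 4: Revenue=284
After txn 5: Revenue=618
After txn 6: Revenue=862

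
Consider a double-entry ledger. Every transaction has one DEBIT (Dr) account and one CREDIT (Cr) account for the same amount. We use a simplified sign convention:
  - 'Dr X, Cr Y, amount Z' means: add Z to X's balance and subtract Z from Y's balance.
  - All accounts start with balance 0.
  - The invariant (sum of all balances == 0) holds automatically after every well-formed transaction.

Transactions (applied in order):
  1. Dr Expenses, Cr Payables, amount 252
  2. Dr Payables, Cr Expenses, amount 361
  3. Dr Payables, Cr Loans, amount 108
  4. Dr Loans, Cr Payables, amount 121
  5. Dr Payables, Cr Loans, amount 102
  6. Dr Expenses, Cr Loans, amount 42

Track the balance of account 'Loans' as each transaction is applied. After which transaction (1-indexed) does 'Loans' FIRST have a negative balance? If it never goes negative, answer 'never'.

After txn 1: Loans=0
After txn 2: Loans=0
After txn 3: Loans=-108

Answer: 3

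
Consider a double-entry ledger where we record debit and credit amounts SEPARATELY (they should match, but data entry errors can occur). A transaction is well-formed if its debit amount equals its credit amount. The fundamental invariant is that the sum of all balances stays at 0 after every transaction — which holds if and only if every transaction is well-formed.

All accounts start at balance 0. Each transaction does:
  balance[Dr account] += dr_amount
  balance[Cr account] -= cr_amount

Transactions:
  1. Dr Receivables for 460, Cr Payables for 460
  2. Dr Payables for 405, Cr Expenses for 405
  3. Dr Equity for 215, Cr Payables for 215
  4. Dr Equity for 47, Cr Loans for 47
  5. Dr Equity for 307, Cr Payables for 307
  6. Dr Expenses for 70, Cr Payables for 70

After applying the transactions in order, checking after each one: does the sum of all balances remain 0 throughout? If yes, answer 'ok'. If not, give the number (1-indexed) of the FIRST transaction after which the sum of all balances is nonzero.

Answer: ok

Derivation:
After txn 1: dr=460 cr=460 sum_balances=0
After txn 2: dr=405 cr=405 sum_balances=0
After txn 3: dr=215 cr=215 sum_balances=0
After txn 4: dr=47 cr=47 sum_balances=0
After txn 5: dr=307 cr=307 sum_balances=0
After txn 6: dr=70 cr=70 sum_balances=0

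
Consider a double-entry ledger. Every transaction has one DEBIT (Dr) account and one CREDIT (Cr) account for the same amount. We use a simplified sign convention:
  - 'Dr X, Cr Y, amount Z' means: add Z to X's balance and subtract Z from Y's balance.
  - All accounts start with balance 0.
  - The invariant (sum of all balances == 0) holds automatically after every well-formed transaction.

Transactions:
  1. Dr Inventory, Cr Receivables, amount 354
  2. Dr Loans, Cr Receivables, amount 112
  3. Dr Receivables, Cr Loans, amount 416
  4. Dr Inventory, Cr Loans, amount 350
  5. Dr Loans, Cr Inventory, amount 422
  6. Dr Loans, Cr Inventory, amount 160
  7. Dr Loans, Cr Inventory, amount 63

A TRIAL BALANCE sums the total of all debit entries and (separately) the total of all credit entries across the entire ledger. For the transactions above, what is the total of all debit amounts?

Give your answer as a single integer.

Answer: 1877

Derivation:
Txn 1: debit+=354
Txn 2: debit+=112
Txn 3: debit+=416
Txn 4: debit+=350
Txn 5: debit+=422
Txn 6: debit+=160
Txn 7: debit+=63
Total debits = 1877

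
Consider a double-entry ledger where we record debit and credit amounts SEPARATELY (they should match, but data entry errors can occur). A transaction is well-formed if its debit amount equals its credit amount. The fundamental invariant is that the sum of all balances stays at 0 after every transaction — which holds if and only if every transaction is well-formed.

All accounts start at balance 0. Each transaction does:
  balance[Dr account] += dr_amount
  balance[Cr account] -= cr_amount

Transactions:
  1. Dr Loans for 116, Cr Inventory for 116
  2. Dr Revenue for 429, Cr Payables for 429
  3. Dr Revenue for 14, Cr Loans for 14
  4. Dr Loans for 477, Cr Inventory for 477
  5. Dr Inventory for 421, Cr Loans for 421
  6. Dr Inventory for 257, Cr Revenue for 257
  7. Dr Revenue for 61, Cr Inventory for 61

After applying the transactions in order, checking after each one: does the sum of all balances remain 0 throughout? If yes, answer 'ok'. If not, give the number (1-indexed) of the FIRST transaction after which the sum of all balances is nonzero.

After txn 1: dr=116 cr=116 sum_balances=0
After txn 2: dr=429 cr=429 sum_balances=0
After txn 3: dr=14 cr=14 sum_balances=0
After txn 4: dr=477 cr=477 sum_balances=0
After txn 5: dr=421 cr=421 sum_balances=0
After txn 6: dr=257 cr=257 sum_balances=0
After txn 7: dr=61 cr=61 sum_balances=0

Answer: ok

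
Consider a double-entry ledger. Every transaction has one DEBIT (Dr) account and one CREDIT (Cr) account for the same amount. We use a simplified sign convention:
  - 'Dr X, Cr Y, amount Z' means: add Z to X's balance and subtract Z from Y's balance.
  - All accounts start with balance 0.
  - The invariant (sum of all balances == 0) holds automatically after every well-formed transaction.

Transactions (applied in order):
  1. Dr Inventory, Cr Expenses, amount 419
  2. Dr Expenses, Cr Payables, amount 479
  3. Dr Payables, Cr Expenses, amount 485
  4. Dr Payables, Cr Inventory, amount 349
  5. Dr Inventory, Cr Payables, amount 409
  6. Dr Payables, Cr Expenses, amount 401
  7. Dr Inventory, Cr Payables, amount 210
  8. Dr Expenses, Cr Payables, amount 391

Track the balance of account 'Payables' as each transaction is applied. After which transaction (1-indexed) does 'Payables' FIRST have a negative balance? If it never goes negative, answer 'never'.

Answer: 2

Derivation:
After txn 1: Payables=0
After txn 2: Payables=-479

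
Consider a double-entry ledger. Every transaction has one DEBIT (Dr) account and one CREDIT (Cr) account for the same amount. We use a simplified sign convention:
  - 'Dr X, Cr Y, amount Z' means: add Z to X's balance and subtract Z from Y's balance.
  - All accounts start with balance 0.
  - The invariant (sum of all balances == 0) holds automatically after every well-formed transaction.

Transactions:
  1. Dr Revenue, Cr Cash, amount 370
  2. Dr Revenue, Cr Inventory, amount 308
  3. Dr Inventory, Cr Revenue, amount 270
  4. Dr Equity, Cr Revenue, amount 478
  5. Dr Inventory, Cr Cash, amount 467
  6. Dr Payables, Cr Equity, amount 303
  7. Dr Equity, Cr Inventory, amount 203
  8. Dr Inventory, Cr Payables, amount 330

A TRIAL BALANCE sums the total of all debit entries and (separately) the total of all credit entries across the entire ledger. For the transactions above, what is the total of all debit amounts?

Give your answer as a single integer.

Answer: 2729

Derivation:
Txn 1: debit+=370
Txn 2: debit+=308
Txn 3: debit+=270
Txn 4: debit+=478
Txn 5: debit+=467
Txn 6: debit+=303
Txn 7: debit+=203
Txn 8: debit+=330
Total debits = 2729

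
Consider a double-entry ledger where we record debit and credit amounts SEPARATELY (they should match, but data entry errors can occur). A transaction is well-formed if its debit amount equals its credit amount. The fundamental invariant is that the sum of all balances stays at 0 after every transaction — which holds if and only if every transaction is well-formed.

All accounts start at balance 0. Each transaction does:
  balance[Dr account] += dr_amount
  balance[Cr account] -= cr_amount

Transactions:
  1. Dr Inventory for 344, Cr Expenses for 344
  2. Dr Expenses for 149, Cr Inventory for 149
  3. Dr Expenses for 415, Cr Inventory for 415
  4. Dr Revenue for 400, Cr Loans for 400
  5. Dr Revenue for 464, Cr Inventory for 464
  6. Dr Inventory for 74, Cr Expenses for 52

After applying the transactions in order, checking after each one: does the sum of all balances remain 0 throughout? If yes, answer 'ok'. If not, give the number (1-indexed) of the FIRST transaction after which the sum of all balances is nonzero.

After txn 1: dr=344 cr=344 sum_balances=0
After txn 2: dr=149 cr=149 sum_balances=0
After txn 3: dr=415 cr=415 sum_balances=0
After txn 4: dr=400 cr=400 sum_balances=0
After txn 5: dr=464 cr=464 sum_balances=0
After txn 6: dr=74 cr=52 sum_balances=22

Answer: 6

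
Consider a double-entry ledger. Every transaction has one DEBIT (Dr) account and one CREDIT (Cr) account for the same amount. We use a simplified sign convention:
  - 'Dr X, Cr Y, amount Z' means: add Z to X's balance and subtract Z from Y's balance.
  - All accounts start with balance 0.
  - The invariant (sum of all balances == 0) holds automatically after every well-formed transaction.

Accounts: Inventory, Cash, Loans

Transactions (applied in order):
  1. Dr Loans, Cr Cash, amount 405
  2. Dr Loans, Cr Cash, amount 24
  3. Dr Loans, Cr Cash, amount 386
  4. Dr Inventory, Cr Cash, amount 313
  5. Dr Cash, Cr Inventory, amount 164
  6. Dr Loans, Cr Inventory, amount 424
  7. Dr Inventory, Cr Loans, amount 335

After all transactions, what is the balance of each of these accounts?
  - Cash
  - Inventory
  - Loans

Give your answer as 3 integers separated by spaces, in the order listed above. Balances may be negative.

Answer: -964 60 904

Derivation:
After txn 1 (Dr Loans, Cr Cash, amount 405): Cash=-405 Loans=405
After txn 2 (Dr Loans, Cr Cash, amount 24): Cash=-429 Loans=429
After txn 3 (Dr Loans, Cr Cash, amount 386): Cash=-815 Loans=815
After txn 4 (Dr Inventory, Cr Cash, amount 313): Cash=-1128 Inventory=313 Loans=815
After txn 5 (Dr Cash, Cr Inventory, amount 164): Cash=-964 Inventory=149 Loans=815
After txn 6 (Dr Loans, Cr Inventory, amount 424): Cash=-964 Inventory=-275 Loans=1239
After txn 7 (Dr Inventory, Cr Loans, amount 335): Cash=-964 Inventory=60 Loans=904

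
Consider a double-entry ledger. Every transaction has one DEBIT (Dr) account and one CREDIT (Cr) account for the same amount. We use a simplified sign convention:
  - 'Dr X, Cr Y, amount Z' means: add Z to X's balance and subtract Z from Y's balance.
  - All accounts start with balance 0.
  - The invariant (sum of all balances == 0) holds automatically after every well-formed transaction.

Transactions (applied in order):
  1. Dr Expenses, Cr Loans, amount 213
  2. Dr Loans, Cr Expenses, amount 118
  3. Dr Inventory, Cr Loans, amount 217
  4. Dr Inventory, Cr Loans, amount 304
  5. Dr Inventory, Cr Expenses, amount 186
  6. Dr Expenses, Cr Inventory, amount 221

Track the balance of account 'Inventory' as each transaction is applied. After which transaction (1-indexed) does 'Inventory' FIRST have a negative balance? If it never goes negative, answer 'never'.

Answer: never

Derivation:
After txn 1: Inventory=0
After txn 2: Inventory=0
After txn 3: Inventory=217
After txn 4: Inventory=521
After txn 5: Inventory=707
After txn 6: Inventory=486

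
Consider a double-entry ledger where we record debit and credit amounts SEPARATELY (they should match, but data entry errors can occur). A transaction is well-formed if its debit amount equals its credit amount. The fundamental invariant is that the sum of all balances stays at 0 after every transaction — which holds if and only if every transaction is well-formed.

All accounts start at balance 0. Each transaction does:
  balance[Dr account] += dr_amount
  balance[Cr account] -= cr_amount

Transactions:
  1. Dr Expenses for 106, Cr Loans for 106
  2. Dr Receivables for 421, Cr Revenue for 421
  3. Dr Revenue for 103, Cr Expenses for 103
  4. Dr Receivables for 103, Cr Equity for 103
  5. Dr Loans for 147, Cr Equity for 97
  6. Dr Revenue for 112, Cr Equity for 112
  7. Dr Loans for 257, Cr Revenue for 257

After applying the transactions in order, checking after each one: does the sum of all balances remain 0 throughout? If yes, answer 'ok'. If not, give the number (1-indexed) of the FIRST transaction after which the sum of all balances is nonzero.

Answer: 5

Derivation:
After txn 1: dr=106 cr=106 sum_balances=0
After txn 2: dr=421 cr=421 sum_balances=0
After txn 3: dr=103 cr=103 sum_balances=0
After txn 4: dr=103 cr=103 sum_balances=0
After txn 5: dr=147 cr=97 sum_balances=50
After txn 6: dr=112 cr=112 sum_balances=50
After txn 7: dr=257 cr=257 sum_balances=50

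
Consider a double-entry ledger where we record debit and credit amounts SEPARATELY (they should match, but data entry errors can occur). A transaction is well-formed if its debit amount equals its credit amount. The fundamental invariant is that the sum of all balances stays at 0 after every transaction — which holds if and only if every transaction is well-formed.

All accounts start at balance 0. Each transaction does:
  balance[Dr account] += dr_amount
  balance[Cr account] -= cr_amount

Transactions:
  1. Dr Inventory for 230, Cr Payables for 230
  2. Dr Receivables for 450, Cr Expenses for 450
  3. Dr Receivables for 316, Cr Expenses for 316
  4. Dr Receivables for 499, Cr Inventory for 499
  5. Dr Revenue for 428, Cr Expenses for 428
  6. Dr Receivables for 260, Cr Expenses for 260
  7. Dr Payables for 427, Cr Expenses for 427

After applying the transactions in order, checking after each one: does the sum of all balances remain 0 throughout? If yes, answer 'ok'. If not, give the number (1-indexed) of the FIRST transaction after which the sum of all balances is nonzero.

Answer: ok

Derivation:
After txn 1: dr=230 cr=230 sum_balances=0
After txn 2: dr=450 cr=450 sum_balances=0
After txn 3: dr=316 cr=316 sum_balances=0
After txn 4: dr=499 cr=499 sum_balances=0
After txn 5: dr=428 cr=428 sum_balances=0
After txn 6: dr=260 cr=260 sum_balances=0
After txn 7: dr=427 cr=427 sum_balances=0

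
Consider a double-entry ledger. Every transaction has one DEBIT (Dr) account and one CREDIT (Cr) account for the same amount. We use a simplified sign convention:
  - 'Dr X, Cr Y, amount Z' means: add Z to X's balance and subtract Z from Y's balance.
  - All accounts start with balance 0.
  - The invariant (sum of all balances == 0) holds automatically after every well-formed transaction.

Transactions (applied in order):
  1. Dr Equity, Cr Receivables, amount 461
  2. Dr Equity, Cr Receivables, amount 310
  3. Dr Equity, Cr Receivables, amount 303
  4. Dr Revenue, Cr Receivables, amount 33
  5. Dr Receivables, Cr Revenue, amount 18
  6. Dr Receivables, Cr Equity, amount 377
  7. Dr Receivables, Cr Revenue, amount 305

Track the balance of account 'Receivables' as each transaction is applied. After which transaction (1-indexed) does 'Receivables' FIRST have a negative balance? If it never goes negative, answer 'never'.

Answer: 1

Derivation:
After txn 1: Receivables=-461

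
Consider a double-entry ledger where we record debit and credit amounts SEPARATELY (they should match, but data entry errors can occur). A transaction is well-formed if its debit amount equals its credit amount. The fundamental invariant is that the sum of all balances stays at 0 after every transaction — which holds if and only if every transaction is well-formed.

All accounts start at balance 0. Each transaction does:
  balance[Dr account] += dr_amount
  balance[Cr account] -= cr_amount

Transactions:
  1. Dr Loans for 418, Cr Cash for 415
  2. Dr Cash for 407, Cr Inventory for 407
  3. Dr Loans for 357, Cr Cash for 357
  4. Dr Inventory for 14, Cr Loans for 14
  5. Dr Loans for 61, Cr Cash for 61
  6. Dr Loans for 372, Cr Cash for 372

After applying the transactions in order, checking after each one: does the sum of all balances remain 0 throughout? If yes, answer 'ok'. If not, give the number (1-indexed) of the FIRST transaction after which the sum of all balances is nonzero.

Answer: 1

Derivation:
After txn 1: dr=418 cr=415 sum_balances=3
After txn 2: dr=407 cr=407 sum_balances=3
After txn 3: dr=357 cr=357 sum_balances=3
After txn 4: dr=14 cr=14 sum_balances=3
After txn 5: dr=61 cr=61 sum_balances=3
After txn 6: dr=372 cr=372 sum_balances=3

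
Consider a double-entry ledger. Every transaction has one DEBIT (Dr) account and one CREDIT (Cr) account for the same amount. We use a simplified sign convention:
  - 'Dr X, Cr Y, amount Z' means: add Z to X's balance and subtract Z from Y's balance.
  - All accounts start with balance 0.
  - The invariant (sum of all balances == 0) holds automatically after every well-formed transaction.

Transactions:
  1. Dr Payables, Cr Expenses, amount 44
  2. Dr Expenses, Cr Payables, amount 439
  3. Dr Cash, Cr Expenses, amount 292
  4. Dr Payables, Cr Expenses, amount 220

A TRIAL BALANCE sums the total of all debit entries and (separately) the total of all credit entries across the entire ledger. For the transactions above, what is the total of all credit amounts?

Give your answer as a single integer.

Txn 1: credit+=44
Txn 2: credit+=439
Txn 3: credit+=292
Txn 4: credit+=220
Total credits = 995

Answer: 995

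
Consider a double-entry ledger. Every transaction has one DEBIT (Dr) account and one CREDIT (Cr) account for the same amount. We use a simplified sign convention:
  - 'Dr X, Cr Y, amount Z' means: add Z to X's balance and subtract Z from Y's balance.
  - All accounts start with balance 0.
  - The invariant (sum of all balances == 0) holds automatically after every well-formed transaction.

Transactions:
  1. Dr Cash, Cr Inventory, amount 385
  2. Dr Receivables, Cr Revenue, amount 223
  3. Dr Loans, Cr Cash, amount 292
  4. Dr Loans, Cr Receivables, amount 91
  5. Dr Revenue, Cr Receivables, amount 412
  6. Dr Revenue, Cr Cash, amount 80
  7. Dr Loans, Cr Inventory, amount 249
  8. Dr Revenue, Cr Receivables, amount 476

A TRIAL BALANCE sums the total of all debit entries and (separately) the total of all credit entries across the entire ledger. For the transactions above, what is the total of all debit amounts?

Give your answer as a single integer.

Txn 1: debit+=385
Txn 2: debit+=223
Txn 3: debit+=292
Txn 4: debit+=91
Txn 5: debit+=412
Txn 6: debit+=80
Txn 7: debit+=249
Txn 8: debit+=476
Total debits = 2208

Answer: 2208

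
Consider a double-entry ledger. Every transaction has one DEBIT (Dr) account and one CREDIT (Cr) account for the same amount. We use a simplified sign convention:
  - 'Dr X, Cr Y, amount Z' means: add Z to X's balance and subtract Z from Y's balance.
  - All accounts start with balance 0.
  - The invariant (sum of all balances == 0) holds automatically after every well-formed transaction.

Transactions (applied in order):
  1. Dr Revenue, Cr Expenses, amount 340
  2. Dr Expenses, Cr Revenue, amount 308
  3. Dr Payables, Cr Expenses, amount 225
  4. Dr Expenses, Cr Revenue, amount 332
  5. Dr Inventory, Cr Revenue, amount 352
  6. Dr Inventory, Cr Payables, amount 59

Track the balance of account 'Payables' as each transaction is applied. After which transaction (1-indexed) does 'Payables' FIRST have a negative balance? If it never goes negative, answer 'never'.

Answer: never

Derivation:
After txn 1: Payables=0
After txn 2: Payables=0
After txn 3: Payables=225
After txn 4: Payables=225
After txn 5: Payables=225
After txn 6: Payables=166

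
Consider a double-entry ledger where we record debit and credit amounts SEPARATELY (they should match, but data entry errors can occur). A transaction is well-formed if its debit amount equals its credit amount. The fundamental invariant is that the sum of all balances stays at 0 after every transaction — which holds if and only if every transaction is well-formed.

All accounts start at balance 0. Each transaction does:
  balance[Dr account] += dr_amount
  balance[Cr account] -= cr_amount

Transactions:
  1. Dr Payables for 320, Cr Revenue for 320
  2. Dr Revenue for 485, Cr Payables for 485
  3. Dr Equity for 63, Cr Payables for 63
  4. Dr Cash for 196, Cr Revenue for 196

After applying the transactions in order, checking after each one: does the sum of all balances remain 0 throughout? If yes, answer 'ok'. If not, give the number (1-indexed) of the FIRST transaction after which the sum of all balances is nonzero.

Answer: ok

Derivation:
After txn 1: dr=320 cr=320 sum_balances=0
After txn 2: dr=485 cr=485 sum_balances=0
After txn 3: dr=63 cr=63 sum_balances=0
After txn 4: dr=196 cr=196 sum_balances=0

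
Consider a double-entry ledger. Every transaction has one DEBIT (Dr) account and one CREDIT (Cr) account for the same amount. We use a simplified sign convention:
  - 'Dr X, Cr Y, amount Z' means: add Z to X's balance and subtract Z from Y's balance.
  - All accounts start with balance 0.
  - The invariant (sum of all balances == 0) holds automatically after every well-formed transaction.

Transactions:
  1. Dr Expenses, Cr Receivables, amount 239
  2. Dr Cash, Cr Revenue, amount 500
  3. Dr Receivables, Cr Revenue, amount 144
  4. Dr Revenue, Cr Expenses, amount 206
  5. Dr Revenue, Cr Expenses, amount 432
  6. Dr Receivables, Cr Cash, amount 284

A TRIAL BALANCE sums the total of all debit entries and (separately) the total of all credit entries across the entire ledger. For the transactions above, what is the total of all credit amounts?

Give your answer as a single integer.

Answer: 1805

Derivation:
Txn 1: credit+=239
Txn 2: credit+=500
Txn 3: credit+=144
Txn 4: credit+=206
Txn 5: credit+=432
Txn 6: credit+=284
Total credits = 1805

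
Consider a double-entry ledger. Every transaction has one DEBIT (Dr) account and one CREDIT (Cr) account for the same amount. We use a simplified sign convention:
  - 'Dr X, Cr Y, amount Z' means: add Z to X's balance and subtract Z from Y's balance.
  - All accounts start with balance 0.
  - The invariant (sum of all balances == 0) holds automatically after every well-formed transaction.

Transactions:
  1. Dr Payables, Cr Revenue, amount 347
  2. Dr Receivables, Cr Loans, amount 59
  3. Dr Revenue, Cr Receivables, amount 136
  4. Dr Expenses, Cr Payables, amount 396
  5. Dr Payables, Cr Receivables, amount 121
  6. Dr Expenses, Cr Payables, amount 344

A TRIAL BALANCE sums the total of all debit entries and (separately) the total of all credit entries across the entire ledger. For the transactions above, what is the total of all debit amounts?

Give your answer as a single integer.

Answer: 1403

Derivation:
Txn 1: debit+=347
Txn 2: debit+=59
Txn 3: debit+=136
Txn 4: debit+=396
Txn 5: debit+=121
Txn 6: debit+=344
Total debits = 1403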